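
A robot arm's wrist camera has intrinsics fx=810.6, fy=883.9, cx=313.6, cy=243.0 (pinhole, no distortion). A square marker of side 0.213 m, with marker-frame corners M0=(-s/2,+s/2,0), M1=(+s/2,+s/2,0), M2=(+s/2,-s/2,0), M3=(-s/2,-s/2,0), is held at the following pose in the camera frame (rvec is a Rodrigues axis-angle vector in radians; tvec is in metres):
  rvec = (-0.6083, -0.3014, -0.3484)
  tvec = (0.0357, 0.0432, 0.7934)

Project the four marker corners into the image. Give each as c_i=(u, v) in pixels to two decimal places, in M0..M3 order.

Intrinsics K: fx=810.6, fy=883.9, cx=313.6, cy=243.0
Marker side s = 0.213 m; corners in marker frame (Z=0):
  M0 = (-0.1065, +0.1065, 0)
  M1 = (+0.1065, +0.1065, 0)
  M2 = (+0.1065, -0.1065, 0)
  M3 = (-0.1065, -0.1065, 0)
rvec = (-0.6083, -0.3014, -0.3484), |rvec| = θ = 0.76306 rad = 43.720°
Rodrigues: sinθ=0.69113, 1−cosθ=0.27727; R = I + sinθ·[k]× + (1−cosθ)·[k]×²:
    [+0.89894 +0.40287 -0.17207]
    [-0.22825 +0.76599 +0.60097]
    [+0.37391 -0.50096 +0.78053]
t = (0.0357, 0.0432, 0.7934) m
M0: Pc = R·M0+t = (-0.01713, +0.14909, +0.70023); u = 810.6·(-0.01713)/0.70023 + 313.6 = 293.7684, v = 883.9·(+0.14909)/0.70023 + 243.0 = 431.1930
M1: Pc = R·M1+t = (+0.17434, +0.10047, +0.77987); u = 810.6·(+0.17434)/0.77987 + 313.6 = 494.8123, v = 883.9·(+0.10047)/0.77987 + 243.0 = 356.8707
M2: Pc = R·M2+t = (+0.08853, -0.06269, +0.88657); u = 810.6·(+0.08853)/0.88657 + 313.6 = 394.5447, v = 883.9·(-0.06269)/0.88657 + 243.0 = 180.5025
M3: Pc = R·M3+t = (-0.10294, -0.01407, +0.80693); u = 810.6·(-0.10294)/0.80693 + 313.6 = 210.1894, v = 883.9·(-0.01407)/0.80693 + 243.0 = 227.5893

c0=(293.77, 431.19) c1=(494.81, 356.87) c2=(394.54, 180.50) c3=(210.19, 227.59)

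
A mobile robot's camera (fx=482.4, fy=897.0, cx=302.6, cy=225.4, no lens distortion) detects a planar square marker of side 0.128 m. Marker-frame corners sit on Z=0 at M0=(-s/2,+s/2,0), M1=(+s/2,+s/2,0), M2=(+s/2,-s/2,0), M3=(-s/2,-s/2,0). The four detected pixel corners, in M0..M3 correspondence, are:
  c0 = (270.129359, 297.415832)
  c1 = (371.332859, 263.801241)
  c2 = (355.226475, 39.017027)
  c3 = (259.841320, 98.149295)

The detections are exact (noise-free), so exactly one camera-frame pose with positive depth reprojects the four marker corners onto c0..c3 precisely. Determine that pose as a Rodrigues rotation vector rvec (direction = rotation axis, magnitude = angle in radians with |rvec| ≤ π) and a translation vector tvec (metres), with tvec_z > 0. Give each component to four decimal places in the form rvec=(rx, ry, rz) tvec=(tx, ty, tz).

rvec=(-0.1371, 0.5794, -0.1550) tvec=(0.0090, -0.0303, 0.5271)

Intrinsics K: fx=482.4, fy=897.0, cx=302.6, cy=225.4
Marker side s = 0.128 m; corners in marker frame (Z=0):
  M0 = (-0.0640, +0.0640, 0)
  M1 = (+0.0640, +0.0640, 0)
  M2 = (+0.0640, -0.0640, 0)
  M3 = (-0.0640, -0.0640, 0)
Detected image corners:
  c0 = (270.129359, 297.415832) px
  c1 = (371.332859, 263.801241) px
  c2 = (355.226475, 39.017027) px
  c3 = (259.841320, 98.149295) px
Planar DLT: solve 8×8 A·h = b for H (H[2,2]=1):
  H  [+449.64589 -0.96871 +310.81239]
  H  [-541.01221 +1592.96868 +173.88112]
  H  [-1.01169 -0.32661 +1.00000]
B = K⁻¹H; ‖b₁‖=1.897324, ‖b₂‖=1.897324; λ = 2/(‖b₁‖+‖b₂‖) = 0.527058, sign → tz>0 ⇒ λ=+0.527058
r₁ = λ·B[:,0] = (+0.82575,-0.18390,-0.53322); r₂ = λ·B[:,1] = (+0.10692,+0.97925,-0.17214)
r₃ = r₁×r₂ = (+0.55381,+0.08513,+0.82828); SVD([r₁ r₂ r₃]) → R = UVᵀ:
  R  [+0.82575 +0.10692 +0.55381]
  R  [-0.18390 +0.97925 +0.08513]
  R  [-0.53322 -0.17214 +0.82828]
t = (+0.00897, -0.03027, +0.52706) m
tr R = 2.633278; θ = arccos((tr R − 1)/2) = 0.615233 rad = 35.250°
axis k = ((R−Rᵀ)₃₂, (R−Rᵀ)₁₃, (R−Rᵀ)₂₁) / (2 sinθ) = (-0.222888, +0.941723, -0.251949)
rvec = θ·k = (-0.137128, +0.579379, -0.155007)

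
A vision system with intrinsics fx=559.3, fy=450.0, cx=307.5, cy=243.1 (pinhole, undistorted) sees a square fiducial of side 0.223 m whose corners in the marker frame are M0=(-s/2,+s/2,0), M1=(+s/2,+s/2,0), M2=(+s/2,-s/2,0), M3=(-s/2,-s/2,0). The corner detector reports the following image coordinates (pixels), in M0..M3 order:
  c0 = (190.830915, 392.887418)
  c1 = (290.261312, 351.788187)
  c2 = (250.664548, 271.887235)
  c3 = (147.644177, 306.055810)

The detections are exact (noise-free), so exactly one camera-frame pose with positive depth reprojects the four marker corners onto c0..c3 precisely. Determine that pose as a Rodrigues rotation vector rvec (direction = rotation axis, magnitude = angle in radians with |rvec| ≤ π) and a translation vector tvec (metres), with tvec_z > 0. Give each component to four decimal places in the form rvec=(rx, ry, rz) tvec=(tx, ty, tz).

rvec=(-0.0760, -0.4293, -0.3740) tvec=(-0.1711, 0.2158, 1.1189)

Intrinsics K: fx=559.3, fy=450.0, cx=307.5, cy=243.1
Marker side s = 0.223 m; corners in marker frame (Z=0):
  M0 = (-0.1115, +0.1115, 0)
  M1 = (+0.1115, +0.1115, 0)
  M2 = (+0.1115, -0.1115, 0)
  M3 = (-0.1115, -0.1115, 0)
Detected image corners:
  c0 = (190.830915, 392.887418) px
  c1 = (290.261312, 351.788187) px
  c2 = (250.664548, 271.887235) px
  c3 = (147.644177, 306.055810) px
Planar DLT: solve 8×8 A·h = b for H (H[2,2]=1):
  H  [+536.43379 +186.50037 +221.98111]
  H  [-44.67157 +375.03038 +329.89309]
  H  [+0.37532 +0.00557 +1.00000]
B = K⁻¹H; ‖b₁‖=0.893724, ‖b₂‖=0.893724; λ = 2/(‖b₁‖+‖b₂‖) = 1.118913, sign → tz>0 ⇒ λ=+1.118913
r₁ = λ·B[:,0] = (+0.84228,-0.33794,+0.41995); r₂ = λ·B[:,1] = (+0.36968,+0.92914,+0.00623)
r₃ = r₁×r₂ = (-0.39229,+0.15000,+0.90753); SVD([r₁ r₂ r₃]) → R = UVᵀ:
  R  [+0.84228 +0.36968 -0.39229]
  R  [-0.33794 +0.92914 +0.15000]
  R  [+0.41995 +0.00623 +0.90753]
t = (-0.17109, +0.21581, +1.11891) m
tr R = 2.678950; θ = arccos((tr R − 1)/2) = 0.574480 rad = 32.915°
axis k = ((R−Rᵀ)₃₂, (R−Rᵀ)₁₃, (R−Rᵀ)₂₁) / (2 sinθ) = (-0.132287, -0.747370, -0.651105)
rvec = θ·k = (-0.075997, -0.429349, -0.374047)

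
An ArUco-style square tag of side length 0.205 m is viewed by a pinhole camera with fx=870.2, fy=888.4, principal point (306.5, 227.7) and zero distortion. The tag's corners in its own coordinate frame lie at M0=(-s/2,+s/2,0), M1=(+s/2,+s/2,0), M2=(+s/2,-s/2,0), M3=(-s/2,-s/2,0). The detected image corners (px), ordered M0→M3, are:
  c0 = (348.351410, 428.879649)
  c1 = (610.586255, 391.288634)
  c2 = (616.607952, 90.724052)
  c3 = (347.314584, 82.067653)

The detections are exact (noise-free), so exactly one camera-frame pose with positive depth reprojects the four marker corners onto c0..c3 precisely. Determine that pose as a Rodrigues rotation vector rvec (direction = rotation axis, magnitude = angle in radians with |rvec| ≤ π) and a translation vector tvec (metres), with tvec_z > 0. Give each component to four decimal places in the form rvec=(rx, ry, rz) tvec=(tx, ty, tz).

Intrinsics K: fx=870.2, fy=888.4, cx=306.5, cy=227.7
Marker side s = 0.205 m; corners in marker frame (Z=0):
  M0 = (-0.1025, +0.1025, 0)
  M1 = (+0.1025, +0.1025, 0)
  M2 = (+0.1025, -0.1025, 0)
  M3 = (-0.1025, -0.1025, 0)
Detected image corners:
  c0 = (348.351410, 428.879649) px
  c1 = (610.586255, 391.288634) px
  c2 = (616.607952, 90.724052) px
  c3 = (347.314584, 82.067653) px
Planar DLT: solve 8×8 A·h = b for H (H[2,2]=1):
  H  [+1634.13351 +52.05111 +490.27340]
  H  [+102.37707 +1604.63696 +249.97734]
  H  [+0.70304 +0.13615 +1.00000]
B = K⁻¹H; ‖b₁‖=1.776578, ‖b₂‖=1.776578; λ = 2/(‖b₁‖+‖b₂‖) = 0.562880, sign → tz>0 ⇒ λ=+0.562880
r₁ = λ·B[:,0] = (+0.91764,-0.03656,+0.39573); r₂ = λ·B[:,1] = (+0.00668,+0.99704,+0.07664)
r₃ = r₁×r₂ = (-0.39736,-0.06768,+0.91516); SVD([r₁ r₂ r₃]) → R = UVᵀ:
  R  [+0.91764 +0.00668 -0.39736]
  R  [-0.03656 +0.99704 -0.06768]
  R  [+0.39573 +0.07664 +0.91516]
t = (+0.11887, +0.01411, +0.56288) m
tr R = 2.829840; θ = arccos((tr R − 1)/2) = 0.415486 rad = 23.806°
axis k = ((R−Rᵀ)₃₂, (R−Rᵀ)₁₃, (R−Rᵀ)₂₁) / (2 sinθ) = (+0.178775, -0.982431, -0.053560)
rvec = θ·k = (+0.074279, -0.408187, -0.022254)

rvec=(0.0743, -0.4082, -0.0223) tvec=(0.1189, 0.0141, 0.5629)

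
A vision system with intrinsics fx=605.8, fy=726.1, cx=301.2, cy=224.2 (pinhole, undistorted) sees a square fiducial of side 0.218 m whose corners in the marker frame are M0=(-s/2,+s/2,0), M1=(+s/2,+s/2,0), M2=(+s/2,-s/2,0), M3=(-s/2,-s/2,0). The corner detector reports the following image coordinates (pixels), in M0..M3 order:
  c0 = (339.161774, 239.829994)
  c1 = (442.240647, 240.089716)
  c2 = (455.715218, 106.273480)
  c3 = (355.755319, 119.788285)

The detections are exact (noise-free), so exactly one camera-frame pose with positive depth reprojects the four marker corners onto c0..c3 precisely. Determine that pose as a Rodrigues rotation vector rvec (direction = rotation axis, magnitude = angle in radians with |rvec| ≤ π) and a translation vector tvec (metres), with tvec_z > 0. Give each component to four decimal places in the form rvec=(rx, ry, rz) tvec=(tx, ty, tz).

Intrinsics K: fx=605.8, fy=726.1, cx=301.2, cy=224.2
Marker side s = 0.218 m; corners in marker frame (Z=0):
  M0 = (-0.1090, +0.1090, 0)
  M1 = (+0.1090, +0.1090, 0)
  M2 = (+0.1090, -0.1090, 0)
  M3 = (-0.1090, -0.1090, 0)
Detected image corners:
  c0 = (339.161774, 239.829994) px
  c1 = (442.240647, 240.089716) px
  c2 = (455.715218, 106.273480) px
  c3 = (355.755319, 119.788285) px
Planar DLT: solve 8×8 A·h = b for H (H[2,2]=1):
  H  [+262.78349 -155.50465 +395.57873]
  H  [-121.00038 +542.30968 +175.18281]
  H  [-0.50910 -0.21632 +1.00000]
B = K⁻¹H; ‖b₁‖=0.855047, ‖b₂‖=0.855047; λ = 2/(‖b₁‖+‖b₂‖) = 1.169526, sign → tz>0 ⇒ λ=+1.169526
r₁ = λ·B[:,0] = (+0.80335,-0.01105,-0.59541); r₂ = λ·B[:,1] = (-0.17442,+0.95161,-0.25300)
r₃ = r₁×r₂ = (+0.56939,+0.30710,+0.76255); SVD([r₁ r₂ r₃]) → R = UVᵀ:
  R  [+0.80335 -0.17442 +0.56939]
  R  [-0.01105 +0.95161 +0.30710]
  R  [-0.59541 -0.25300 +0.76255]
t = (+0.18220, -0.07895, +1.16953) m
tr R = 2.517514; θ = arccos((tr R − 1)/2) = 0.709394 rad = 40.645°
axis k = ((R−Rᵀ)₃₂, (R−Rᵀ)₁₃, (R−Rᵀ)₂₁) / (2 sinθ) = (-0.429932, +0.894110, +0.125405)
rvec = θ·k = (-0.304991, +0.634276, +0.088962)

rvec=(-0.3050, 0.6343, 0.0890) tvec=(0.1822, -0.0790, 1.1695)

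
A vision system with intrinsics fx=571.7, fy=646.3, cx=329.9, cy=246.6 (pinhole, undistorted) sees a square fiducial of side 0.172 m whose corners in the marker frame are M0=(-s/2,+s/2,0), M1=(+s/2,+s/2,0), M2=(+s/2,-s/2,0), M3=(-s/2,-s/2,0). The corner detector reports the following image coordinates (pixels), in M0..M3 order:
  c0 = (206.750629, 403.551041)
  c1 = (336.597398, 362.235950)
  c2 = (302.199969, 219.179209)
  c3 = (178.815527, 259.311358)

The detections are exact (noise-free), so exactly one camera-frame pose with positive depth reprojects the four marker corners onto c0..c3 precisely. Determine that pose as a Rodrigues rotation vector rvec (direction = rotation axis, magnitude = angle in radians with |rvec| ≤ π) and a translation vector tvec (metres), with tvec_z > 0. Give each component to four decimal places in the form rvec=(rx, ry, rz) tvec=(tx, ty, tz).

rvec=(-0.2115, 0.0551, -0.2749) tvec=(-0.0968, 0.0723, 0.7443)

Intrinsics K: fx=571.7, fy=646.3, cx=329.9, cy=246.6
Marker side s = 0.172 m; corners in marker frame (Z=0):
  M0 = (-0.0860, +0.0860, 0)
  M1 = (+0.0860, +0.0860, 0)
  M2 = (+0.0860, -0.0860, 0)
  M3 = (-0.0860, -0.0860, 0)
Detected image corners:
  c0 = (206.750629, 403.551041) px
  c1 = (336.597398, 362.235950) px
  c2 = (302.199969, 219.179209) px
  c3 = (178.815527, 259.311358) px
Planar DLT: solve 8×8 A·h = b for H (H[2,2]=1):
  H  [+726.99452 +107.28835 +255.51992]
  H  [-247.21950 +745.46222 +309.34732]
  H  [-0.03388 -0.28840 +1.00000]
B = K⁻¹H; ‖b₁‖=1.343469, ‖b₂‖=1.343469; λ = 2/(‖b₁‖+‖b₂‖) = 0.744342, sign → tz>0 ⇒ λ=+0.744342
r₁ = λ·B[:,0] = (+0.96108,-0.27510,-0.02522); r₂ = λ·B[:,1] = (+0.26356,+0.94045,-0.21467)
r₃ = r₁×r₂ = (+0.08277,+0.19967,+0.97636); SVD([r₁ r₂ r₃]) → R = UVᵀ:
  R  [+0.96108 +0.26356 +0.08277]
  R  [-0.27510 +0.94045 +0.19967]
  R  [-0.02522 -0.21467 +0.97636]
t = (-0.09684, +0.07227, +0.74434) m
tr R = 2.877901; θ = arccos((tr R − 1)/2) = 0.351230 rad = 20.124°
axis k = ((R−Rᵀ)₃₂, (R−Rᵀ)₁₃, (R−Rᵀ)₂₁) / (2 sinθ) = (-0.602136, +0.156941, -0.782817)
rvec = θ·k = (-0.211488, +0.055122, -0.274948)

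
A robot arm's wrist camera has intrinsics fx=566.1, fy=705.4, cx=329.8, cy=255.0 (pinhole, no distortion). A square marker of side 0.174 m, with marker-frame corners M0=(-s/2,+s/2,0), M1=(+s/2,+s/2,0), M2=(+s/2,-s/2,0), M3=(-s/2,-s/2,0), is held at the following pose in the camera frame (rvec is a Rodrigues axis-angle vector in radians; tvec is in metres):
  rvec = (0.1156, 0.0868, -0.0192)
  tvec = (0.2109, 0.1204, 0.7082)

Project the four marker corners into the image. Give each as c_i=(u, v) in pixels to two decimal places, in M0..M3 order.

Intrinsics K: fx=566.1, fy=705.4, cx=329.8, cy=255.0
Marker side s = 0.174 m; corners in marker frame (Z=0):
  M0 = (-0.0870, +0.0870, 0)
  M1 = (+0.0870, +0.0870, 0)
  M2 = (+0.0870, -0.0870, 0)
  M3 = (-0.0870, -0.0870, 0)
rvec = (0.1156, 0.0868, -0.0192), |rvec| = θ = 0.14583 rad = 8.355°
Rodrigues: sinθ=0.14531, 1−cosθ=0.01061; R = I + sinθ·[k]× + (1−cosθ)·[k]×²:
    [+0.99606 +0.02414 +0.08538]
    [-0.01412 +0.99315 -0.11602]
    [-0.08760 +0.11436 +0.98957]
t = (0.2109, 0.1204, 0.7082) m
M0: Pc = R·M0+t = (+0.12634, +0.20803, +0.72577); u = 566.1·(+0.12634)/0.72577 + 329.8 = 428.3477, v = 705.4·(+0.20803)/0.72577 + 255.0 = 457.1936
M1: Pc = R·M1+t = (+0.29966, +0.20557, +0.71053); u = 566.1·(+0.29966)/0.71053 + 329.8 = 568.5462, v = 705.4·(+0.20557)/0.71053 + 255.0 = 459.0913
M2: Pc = R·M2+t = (+0.29546, +0.03277, +0.69063); u = 566.1·(+0.29546)/0.69063 + 329.8 = 571.9819, v = 705.4·(+0.03277)/0.69063 + 255.0 = 288.4683
M3: Pc = R·M3+t = (+0.12214, +0.03523, +0.70587); u = 566.1·(+0.12214)/0.70587 + 329.8 = 427.7570, v = 705.4·(+0.03523)/0.70587 + 255.0 = 290.2015

c0=(428.35, 457.19) c1=(568.55, 459.09) c2=(571.98, 288.47) c3=(427.76, 290.20)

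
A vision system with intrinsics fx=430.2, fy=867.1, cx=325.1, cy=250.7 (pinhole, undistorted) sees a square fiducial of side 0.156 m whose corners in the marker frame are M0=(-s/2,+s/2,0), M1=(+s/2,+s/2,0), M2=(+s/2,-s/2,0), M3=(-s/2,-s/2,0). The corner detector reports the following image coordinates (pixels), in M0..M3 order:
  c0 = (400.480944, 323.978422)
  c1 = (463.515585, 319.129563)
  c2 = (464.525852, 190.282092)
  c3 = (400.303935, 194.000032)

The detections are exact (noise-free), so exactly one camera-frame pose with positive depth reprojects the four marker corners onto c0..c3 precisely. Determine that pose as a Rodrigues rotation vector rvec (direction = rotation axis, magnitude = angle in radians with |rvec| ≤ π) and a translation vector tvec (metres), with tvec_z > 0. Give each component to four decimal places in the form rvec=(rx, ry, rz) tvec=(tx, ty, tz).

rvec=(0.1238, -0.0641, -0.0285) tvec=(0.2583, 0.0081, 1.0359)

Intrinsics K: fx=430.2, fy=867.1, cx=325.1, cy=250.7
Marker side s = 0.156 m; corners in marker frame (Z=0):
  M0 = (-0.0780, +0.0780, 0)
  M1 = (+0.0780, +0.0780, 0)
  M2 = (+0.0780, -0.0780, 0)
  M3 = (-0.0780, -0.0780, 0)
Detected image corners:
  c0 = (400.480944, 323.978422) px
  c1 = (463.515585, 319.129563) px
  c2 = (464.525852, 190.282092) px
  c3 = (400.303935, 194.000032) px
Planar DLT: solve 8×8 A·h = b for H (H[2,2]=1):
  H  [+433.76614 +49.17862 +432.35350]
  H  [-12.08328 +860.37620 +257.44319]
  H  [+0.05999 +0.12001 +1.00000]
B = K⁻¹H; ‖b₁‖=0.965329, ‖b₂‖=0.965329; λ = 2/(‖b₁‖+‖b₂‖) = 1.035916, sign → tz>0 ⇒ λ=+1.035916
r₁ = λ·B[:,0] = (+0.99754,-0.03240,+0.06214); r₂ = λ·B[:,1] = (+0.02448,+0.99194,+0.12432)
r₃ = r₁×r₂ = (-0.06567,-0.12249,+0.99029); SVD([r₁ r₂ r₃]) → R = UVᵀ:
  R  [+0.99754 +0.02448 -0.06567]
  R  [-0.03240 +0.99194 -0.12249]
  R  [+0.06214 +0.12432 +0.99029]
t = (+0.25827, +0.00806, +1.03592) m
tr R = 2.979777; θ = arccos((tr R − 1)/2) = 0.142329 rad = 8.155°
axis k = ((R−Rᵀ)₃₂, (R−Rᵀ)₁₃, (R−Rᵀ)₂₁) / (2 sinθ) = (+0.869952, -0.450538, -0.200495)
rvec = θ·k = (+0.123820, -0.064125, -0.028536)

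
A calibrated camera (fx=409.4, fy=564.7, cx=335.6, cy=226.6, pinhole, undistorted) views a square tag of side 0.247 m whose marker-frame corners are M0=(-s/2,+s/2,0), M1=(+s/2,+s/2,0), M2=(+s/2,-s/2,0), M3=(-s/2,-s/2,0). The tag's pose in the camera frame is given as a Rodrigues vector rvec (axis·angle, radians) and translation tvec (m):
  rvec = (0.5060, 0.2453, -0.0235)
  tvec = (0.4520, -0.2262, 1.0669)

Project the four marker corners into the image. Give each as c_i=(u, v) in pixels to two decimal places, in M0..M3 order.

c0=(456.93, 166.55) c1=(552.95, 168.18) c2=(570.57, 36.42) c3=(462.64, 42.08)

Intrinsics K: fx=409.4, fy=564.7, cx=335.6, cy=226.6
Marker side s = 0.247 m; corners in marker frame (Z=0):
  M0 = (-0.1235, +0.1235, 0)
  M1 = (+0.1235, +0.1235, 0)
  M2 = (+0.1235, -0.1235, 0)
  M3 = (-0.1235, -0.1235, 0)
rvec = (0.5060, 0.2453, -0.0235), |rvec| = θ = 0.56281 rad = 32.247°
Rodrigues: sinθ=0.53357, 1−cosθ=0.15424; R = I + sinθ·[k]× + (1−cosθ)·[k]×²:
    [+0.97043 +0.08272 +0.22676]
    [+0.03816 +0.87506 -0.48251]
    [-0.23834 +0.47690 +0.84603]
t = (0.4520, -0.2262, 1.0669) m
M0: Pc = R·M0+t = (+0.34237, -0.12284, +1.15523); u = 409.4·(+0.34237)/1.15523 + 335.6 = 456.9308, v = 564.7·(-0.12284)/1.15523 + 226.6 = 166.5518
M1: Pc = R·M1+t = (+0.58206, -0.11342, +1.09636); u = 409.4·(+0.58206)/1.09636 + 335.6 = 552.9525, v = 564.7·(-0.11342)/1.09636 + 226.6 = 168.1823
M2: Pc = R·M2+t = (+0.56163, -0.32956, +0.97857); u = 409.4·(+0.56163)/0.97857 + 335.6 = 570.5683, v = 564.7·(-0.32956)/0.97857 + 226.6 = 36.4234
M3: Pc = R·M3+t = (+0.32194, -0.33898, +1.03744); u = 409.4·(+0.32194)/1.03744 + 335.6 = 462.6443, v = 564.7·(-0.33898)/1.03744 + 226.6 = 42.0846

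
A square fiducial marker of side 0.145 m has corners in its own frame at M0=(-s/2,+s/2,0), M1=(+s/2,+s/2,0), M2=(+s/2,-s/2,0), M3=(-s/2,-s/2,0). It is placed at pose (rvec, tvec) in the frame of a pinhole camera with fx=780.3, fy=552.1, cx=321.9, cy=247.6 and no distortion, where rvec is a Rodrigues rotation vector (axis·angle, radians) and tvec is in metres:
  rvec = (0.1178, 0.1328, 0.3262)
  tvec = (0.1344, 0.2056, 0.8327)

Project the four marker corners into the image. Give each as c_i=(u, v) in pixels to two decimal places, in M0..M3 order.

Intrinsics K: fx=780.3, fy=552.1, cx=321.9, cy=247.6
Marker side s = 0.145 m; corners in marker frame (Z=0):
  M0 = (-0.0725, +0.0725, 0)
  M1 = (+0.0725, +0.0725, 0)
  M2 = (+0.0725, -0.0725, 0)
  M3 = (-0.0725, -0.0725, 0)
rvec = (0.1178, 0.1328, 0.3262), |rvec| = θ = 0.37137 rad = 21.278°
Rodrigues: sinθ=0.36290, 1−cosθ=0.06817; R = I + sinθ·[k]× + (1−cosθ)·[k]×²:
    [+0.93869 -0.31102 +0.14876]
    [+0.32649 +0.94055 -0.09370]
    [-0.11078 +0.13652 +0.98442]
t = (0.1344, 0.2056, 0.8327) m
M0: Pc = R·M0+t = (+0.04380, +0.25012, +0.85063); u = 780.3·(+0.04380)/0.85063 + 321.9 = 362.0751, v = 552.1·(+0.25012)/0.85063 + 247.6 = 409.9398
M1: Pc = R·M1+t = (+0.17991, +0.29746, +0.83457); u = 780.3·(+0.17991)/0.83457 + 321.9 = 490.1077, v = 552.1·(+0.29746)/0.83457 + 247.6 = 444.3818
M2: Pc = R·M2+t = (+0.22500, +0.16108, +0.81477); u = 780.3·(+0.22500)/0.81477 + 321.9 = 537.3846, v = 552.1·(+0.16108)/0.81477 + 247.6 = 356.7504
M3: Pc = R·M3+t = (+0.08889, +0.11374, +0.83083); u = 780.3·(+0.08889)/0.83083 + 321.9 = 405.3874, v = 552.1·(+0.11374)/0.83083 + 247.6 = 323.1819

c0=(362.08, 409.94) c1=(490.11, 444.38) c2=(537.38, 356.75) c3=(405.39, 323.18)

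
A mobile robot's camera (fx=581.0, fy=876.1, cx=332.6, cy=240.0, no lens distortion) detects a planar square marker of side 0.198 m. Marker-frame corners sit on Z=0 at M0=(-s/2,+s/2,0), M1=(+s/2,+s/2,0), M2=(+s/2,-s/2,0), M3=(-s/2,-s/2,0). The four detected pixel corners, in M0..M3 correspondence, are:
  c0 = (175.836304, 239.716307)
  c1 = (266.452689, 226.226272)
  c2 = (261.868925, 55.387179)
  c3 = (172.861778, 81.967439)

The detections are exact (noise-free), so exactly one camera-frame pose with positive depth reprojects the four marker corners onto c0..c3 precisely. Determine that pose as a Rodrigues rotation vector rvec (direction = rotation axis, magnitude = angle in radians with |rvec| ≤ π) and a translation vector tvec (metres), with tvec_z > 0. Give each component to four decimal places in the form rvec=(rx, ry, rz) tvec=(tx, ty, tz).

Intrinsics K: fx=581.0, fy=876.1, cx=332.6, cy=240.0
Marker side s = 0.198 m; corners in marker frame (Z=0):
  M0 = (-0.0990, +0.0990, 0)
  M1 = (+0.0990, +0.0990, 0)
  M2 = (+0.0990, -0.0990, 0)
  M3 = (-0.0990, -0.0990, 0)
Detected image corners:
  c0 = (175.836304, 239.716307) px
  c1 = (266.452689, 226.226272) px
  c2 = (261.868925, 55.387179) px
  c3 = (172.861778, 81.967439) px
Planar DLT: solve 8×8 A·h = b for H (H[2,2]=1):
  H  [+363.37987 +2.87463 +217.41260]
  H  [-163.46522 +817.38320 +150.63704]
  H  [-0.41133 -0.07319 +1.00000]
B = K⁻¹H; ‖b₁‖=0.956981, ‖b₂‖=0.956981; λ = 2/(‖b₁‖+‖b₂‖) = 1.044952, sign → tz>0 ⇒ λ=+1.044952
r₁ = λ·B[:,0] = (+0.89961,-0.07723,-0.42982); r₂ = λ·B[:,1] = (+0.04895,+0.99587,-0.07648)
r₃ = r₁×r₂ = (+0.43395,+0.04776,+0.89967); SVD([r₁ r₂ r₃]) → R = UVᵀ:
  R  [+0.89961 +0.04895 +0.43395]
  R  [-0.07723 +0.99587 +0.04776]
  R  [-0.42982 -0.07648 +0.89967]
t = (-0.20717, -0.10659, +1.04495) m
tr R = 2.795148; θ = arccos((tr R − 1)/2) = 0.456561 rad = 26.159°
axis k = ((R−Rᵀ)₃₂, (R−Rᵀ)₁₃, (R−Rᵀ)₂₁) / (2 sinθ) = (-0.140900, +0.979627, -0.143100)
rvec = θ·k = (-0.064329, +0.447260, -0.065334)

rvec=(-0.0643, 0.4473, -0.0653) tvec=(-0.2072, -0.1066, 1.0450)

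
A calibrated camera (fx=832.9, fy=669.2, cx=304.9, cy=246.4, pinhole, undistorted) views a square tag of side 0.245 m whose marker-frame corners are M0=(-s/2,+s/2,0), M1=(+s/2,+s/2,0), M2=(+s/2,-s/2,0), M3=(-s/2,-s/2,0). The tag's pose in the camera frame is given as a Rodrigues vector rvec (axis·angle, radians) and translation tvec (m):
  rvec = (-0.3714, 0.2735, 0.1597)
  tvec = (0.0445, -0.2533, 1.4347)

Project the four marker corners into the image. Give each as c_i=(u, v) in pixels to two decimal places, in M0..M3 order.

Intrinsics K: fx=832.9, fy=669.2, cx=304.9, cy=246.4
Marker side s = 0.245 m; corners in marker frame (Z=0):
  M0 = (-0.1225, +0.1225, 0)
  M1 = (+0.1225, +0.1225, 0)
  M2 = (+0.1225, -0.1225, 0)
  M3 = (-0.1225, -0.1225, 0)
rvec = (-0.3714, 0.2735, 0.1597), |rvec| = θ = 0.48810 rad = 27.966°
Rodrigues: sinθ=0.46895, 1−cosθ=0.11678; R = I + sinθ·[k]× + (1−cosθ)·[k]×²:
    [+0.95083 -0.20322 +0.23370]
    [+0.10365 +0.91989 +0.37824]
    [-0.29184 -0.33542 +0.89573]
t = (0.0445, -0.2533, 1.4347) m
M0: Pc = R·M0+t = (-0.09687, -0.15331, +1.42936); u = 832.9·(-0.09687)/1.42936 + 304.9 = 248.4519, v = 669.2·(-0.15331)/1.42936 + 246.4 = 174.6231
M1: Pc = R·M1+t = (+0.13608, -0.12792, +1.35786); u = 832.9·(+0.13608)/1.35786 + 304.9 = 388.3718, v = 669.2·(-0.12792)/1.35786 + 246.4 = 183.3581
M2: Pc = R·M2+t = (+0.18587, -0.35329, +1.44004); u = 832.9·(+0.18587)/1.44004 + 304.9 = 412.4060, v = 669.2·(-0.35329)/1.44004 + 246.4 = 82.2227
M3: Pc = R·M3+t = (-0.04708, -0.37868, +1.51154); u = 832.9·(-0.04708)/1.51154 + 304.9 = 278.9562, v = 669.2·(-0.37868)/1.51154 + 246.4 = 78.7467

c0=(248.45, 174.62) c1=(388.37, 183.36) c2=(412.41, 82.22) c3=(278.96, 78.75)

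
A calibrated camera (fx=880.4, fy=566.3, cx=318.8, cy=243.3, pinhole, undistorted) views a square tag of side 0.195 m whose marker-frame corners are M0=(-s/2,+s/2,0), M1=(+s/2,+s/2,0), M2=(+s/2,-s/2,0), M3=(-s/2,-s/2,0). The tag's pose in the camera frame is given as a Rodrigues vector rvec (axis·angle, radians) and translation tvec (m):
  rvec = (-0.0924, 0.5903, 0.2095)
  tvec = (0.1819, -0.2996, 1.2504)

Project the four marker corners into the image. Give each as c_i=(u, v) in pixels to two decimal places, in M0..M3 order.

Intrinsics K: fx=880.4, fy=566.3, cx=318.8, cy=243.3
Marker side s = 0.195 m; corners in marker frame (Z=0):
  M0 = (-0.0975, +0.0975, 0)
  M1 = (+0.0975, +0.0975, 0)
  M2 = (+0.0975, -0.0975, 0)
  M3 = (-0.0975, -0.0975, 0)
rvec = (-0.0924, 0.5903, 0.2095), |rvec| = θ = 0.63315 rad = 36.277°
Rodrigues: sinθ=0.59169, 1−cosθ=0.19383; R = I + sinθ·[k]× + (1−cosθ)·[k]×²:
    [+0.81029 -0.22215 +0.54228]
    [+0.16941 +0.97465 +0.14614]
    [-0.56100 -0.02655 +0.82739]
t = (0.1819, -0.2996, 1.2504) m
M0: Pc = R·M0+t = (+0.08124, -0.22109, +1.30251); u = 880.4·(+0.08124)/1.30251 + 318.8 = 373.7098, v = 566.3·(-0.22109)/1.30251 + 243.3 = 147.1758
M1: Pc = R·M1+t = (+0.23924, -0.18805, +1.19311); u = 880.4·(+0.23924)/1.19311 + 318.8 = 495.3383, v = 566.3·(-0.18805)/1.19311 + 243.3 = 154.0418
M2: Pc = R·M2+t = (+0.28256, -0.37811, +1.19829); u = 880.4·(+0.28256)/1.19829 + 318.8 = 526.4032, v = 566.3·(-0.37811)/1.19829 + 243.3 = 64.6086
M3: Pc = R·M3+t = (+0.12456, -0.41115, +1.30769); u = 880.4·(+0.12456)/1.30769 + 318.8 = 402.6575, v = 566.3·(-0.41115)/1.30769 + 243.3 = 65.2514

c0=(373.71, 147.18) c1=(495.34, 154.04) c2=(526.40, 64.61) c3=(402.66, 65.25)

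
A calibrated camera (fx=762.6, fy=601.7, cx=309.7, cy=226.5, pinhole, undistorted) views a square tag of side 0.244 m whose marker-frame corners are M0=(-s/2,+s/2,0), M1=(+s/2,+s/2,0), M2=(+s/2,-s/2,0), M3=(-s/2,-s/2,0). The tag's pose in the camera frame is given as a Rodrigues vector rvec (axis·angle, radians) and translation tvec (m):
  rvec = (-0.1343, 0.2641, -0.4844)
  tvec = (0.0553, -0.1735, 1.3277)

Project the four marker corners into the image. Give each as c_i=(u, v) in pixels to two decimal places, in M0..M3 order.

c0=(312.70, 222.69) c1=(436.86, 167.84) c2=(370.38, 72.65) c3=(252.96, 129.34)

Intrinsics K: fx=762.6, fy=601.7, cx=309.7, cy=226.5
Marker side s = 0.244 m; corners in marker frame (Z=0):
  M0 = (-0.1220, +0.1220, 0)
  M1 = (+0.1220, +0.1220, 0)
  M2 = (+0.1220, -0.1220, 0)
  M3 = (-0.1220, -0.1220, 0)
rvec = (-0.1343, 0.2641, -0.4844), |rvec| = θ = 0.56783 rad = 32.534°
Rodrigues: sinθ=0.53780, 1−cosθ=0.15693; R = I + sinθ·[k]× + (1−cosθ)·[k]×²:
    [+0.85185 +0.44152 +0.28180]
    [-0.47605 +0.87702 +0.06493]
    [-0.21847 -0.18946 +0.95727]
t = (0.0553, -0.1735, 1.3277) m
M0: Pc = R·M0+t = (+0.00524, -0.00843, +1.33124); u = 762.6·(+0.00524)/1.33124 + 309.7 = 312.7018, v = 601.7·(-0.00843)/1.33124 + 226.5 = 222.6917
M1: Pc = R·M1+t = (+0.21309, -0.12458, +1.27793); u = 762.6·(+0.21309)/1.27793 + 309.7 = 436.8613, v = 601.7·(-0.12458)/1.27793 + 226.5 = 167.8421
M2: Pc = R·M2+t = (+0.10536, -0.33857, +1.32416); u = 762.6·(+0.10536)/1.32416 + 309.7 = 370.3780, v = 601.7·(-0.33857)/1.32416 + 226.5 = 72.6516
M3: Pc = R·M3+t = (-0.10249, -0.22242, +1.37747); u = 762.6·(-0.10249)/1.37747 + 309.7 = 252.9582, v = 601.7·(-0.22242)/1.37747 + 226.5 = 129.3441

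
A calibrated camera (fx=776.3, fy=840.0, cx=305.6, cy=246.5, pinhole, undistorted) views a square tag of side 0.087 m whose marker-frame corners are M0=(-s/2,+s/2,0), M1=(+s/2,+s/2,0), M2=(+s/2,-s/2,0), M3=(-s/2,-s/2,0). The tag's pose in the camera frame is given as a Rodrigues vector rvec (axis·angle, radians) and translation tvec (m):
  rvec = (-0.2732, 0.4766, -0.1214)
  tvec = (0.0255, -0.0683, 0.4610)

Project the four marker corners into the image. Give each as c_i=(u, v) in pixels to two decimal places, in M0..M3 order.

Intrinsics K: fx=776.3, fy=840.0, cx=305.6, cy=246.5
Marker side s = 0.087 m; corners in marker frame (Z=0):
  M0 = (-0.0435, +0.0435, 0)
  M1 = (+0.0435, +0.0435, 0)
  M2 = (+0.0435, -0.0435, 0)
  M3 = (-0.0435, -0.0435, 0)
rvec = (-0.2732, 0.4766, -0.1214), |rvec| = θ = 0.56260 rad = 32.235°
Rodrigues: sinθ=0.53339, 1−cosθ=0.15413; R = I + sinθ·[k]× + (1−cosθ)·[k]×²:
    [+0.88221 +0.05169 +0.46800]
    [-0.17850 +0.95648 +0.23084]
    [-0.43570 -0.28719 +0.85305]
t = (0.0255, -0.0683, 0.4610) m
M0: Pc = R·M0+t = (-0.01063, -0.01893, +0.46746); u = 776.3·(-0.01063)/0.46746 + 305.6 = 287.9508, v = 840.0·(-0.01893)/0.46746 + 246.5 = 212.4867
M1: Pc = R·M1+t = (+0.06612, -0.03446, +0.42955); u = 776.3·(+0.06612)/0.42955 + 305.6 = 425.1024, v = 840.0·(-0.03446)/0.42955 + 246.5 = 179.1169
M2: Pc = R·M2+t = (+0.06163, -0.11767, +0.45454); u = 776.3·(+0.06163)/0.45454 + 305.6 = 410.8528, v = 840.0·(-0.11767)/0.45454 + 246.5 = 29.0401
M3: Pc = R·M3+t = (-0.01512, -0.10214, +0.49245); u = 776.3·(-0.01512)/0.49245 + 305.6 = 281.7568, v = 840.0·(-0.10214)/0.49245 + 246.5 = 72.2690

c0=(287.95, 212.49) c1=(425.10, 179.12) c2=(410.85, 29.04) c3=(281.76, 72.27)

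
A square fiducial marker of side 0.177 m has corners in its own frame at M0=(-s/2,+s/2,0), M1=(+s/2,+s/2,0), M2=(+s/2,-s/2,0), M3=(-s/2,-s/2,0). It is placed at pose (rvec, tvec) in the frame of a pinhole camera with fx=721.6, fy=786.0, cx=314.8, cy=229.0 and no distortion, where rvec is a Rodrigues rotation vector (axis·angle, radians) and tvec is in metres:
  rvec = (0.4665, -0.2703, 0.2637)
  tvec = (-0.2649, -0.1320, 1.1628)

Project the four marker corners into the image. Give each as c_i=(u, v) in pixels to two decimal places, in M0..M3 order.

c0=(83.89, 180.41) c1=(191.30, 203.82) c2=(217.85, 98.57) c3=(104.80, 68.31)

Intrinsics K: fx=721.6, fy=786.0, cx=314.8, cy=229.0
Marker side s = 0.177 m; corners in marker frame (Z=0):
  M0 = (-0.0885, +0.0885, 0)
  M1 = (+0.0885, +0.0885, 0)
  M2 = (+0.0885, -0.0885, 0)
  M3 = (-0.0885, -0.0885, 0)
rvec = (0.4665, -0.2703, 0.2637), |rvec| = θ = 0.60018 rad = 34.388°
Rodrigues: sinθ=0.56480, 1−cosθ=0.17477; R = I + sinθ·[k]× + (1−cosθ)·[k]×²:
    [+0.93081 -0.30933 -0.19468]
    [+0.18697 +0.86068 -0.47357]
    [+0.31405 +0.40441 +0.85897]
t = (-0.2649, -0.1320, 1.1628) m
M0: Pc = R·M0+t = (-0.37465, -0.07238, +1.17080); u = 721.6·(-0.37465)/1.17080 + 314.8 = 83.8895, v = 786.0·(-0.07238)/1.17080 + 229.0 = 180.4106
M1: Pc = R·M1+t = (-0.20990, -0.03928, +1.22638); u = 721.6·(-0.20990)/1.22638 + 314.8 = 191.2964, v = 786.0·(-0.03928)/1.22638 + 229.0 = 203.8233
M2: Pc = R·M2+t = (-0.15515, -0.19162, +1.15480); u = 721.6·(-0.15515)/1.15480 + 314.8 = 217.8533, v = 786.0·(-0.19162)/1.15480 + 229.0 = 98.5746
M3: Pc = R·M3+t = (-0.31990, -0.22472, +1.09922); u = 721.6·(-0.31990)/1.09922 + 314.8 = 104.7950, v = 786.0·(-0.22472)/1.09922 + 229.0 = 68.3149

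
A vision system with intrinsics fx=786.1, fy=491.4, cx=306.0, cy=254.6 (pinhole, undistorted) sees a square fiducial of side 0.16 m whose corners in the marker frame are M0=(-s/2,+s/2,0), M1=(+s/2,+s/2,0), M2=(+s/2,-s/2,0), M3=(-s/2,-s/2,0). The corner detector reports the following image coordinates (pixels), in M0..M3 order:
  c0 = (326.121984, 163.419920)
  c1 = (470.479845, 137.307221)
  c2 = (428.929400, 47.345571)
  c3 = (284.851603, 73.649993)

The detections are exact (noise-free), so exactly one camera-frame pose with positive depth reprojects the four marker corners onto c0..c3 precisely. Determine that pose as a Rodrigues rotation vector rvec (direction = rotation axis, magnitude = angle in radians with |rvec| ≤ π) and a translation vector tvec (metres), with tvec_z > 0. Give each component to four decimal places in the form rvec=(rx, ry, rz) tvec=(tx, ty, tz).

rvec=(-0.0046, 0.0139, -0.2794) tvec=(0.0763, -0.2548, 0.8393)

Intrinsics K: fx=786.1, fy=491.4, cx=306.0, cy=254.6
Marker side s = 0.16 m; corners in marker frame (Z=0):
  M0 = (-0.0800, +0.0800, 0)
  M1 = (+0.0800, +0.0800, 0)
  M2 = (+0.0800, -0.0800, 0)
  M3 = (-0.0800, -0.0800, 0)
Detected image corners:
  c0 = (326.121984, 163.419920) px
  c1 = (470.479845, 137.307221) px
  c2 = (428.929400, 47.345571) px
  c3 = (284.851603, 73.649993) px
Planar DLT: solve 8×8 A·h = b for H (H[2,2]=1):
  H  [+895.48179 +255.91915 +377.49319]
  H  [-165.44541 +560.85215 +105.41944]
  H  [-0.01557 -0.00767 +1.00000]
B = K⁻¹H; ‖b₁‖=1.191523, ‖b₂‖=1.191523; λ = 2/(‖b₁‖+‖b₂‖) = 0.839262, sign → tz>0 ⇒ λ=+0.839262
r₁ = λ·B[:,0] = (+0.96113,-0.27579,-0.01307); r₂ = λ·B[:,1] = (+0.27573,+0.96121,-0.00643)
r₃ = r₁×r₂ = (+0.01433,+0.00258,+0.99989); SVD([r₁ r₂ r₃]) → R = UVᵀ:
  R  [+0.96113 +0.27573 +0.01433]
  R  [-0.27579 +0.96121 +0.00258]
  R  [-0.01307 -0.00643 +0.99989]
t = (+0.07633, -0.25479, +0.83926) m
tr R = 2.922235; θ = arccos((tr R − 1)/2) = 0.279775 rad = 16.030°
axis k = ((R−Rᵀ)₃₂, (R−Rᵀ)₁₃, (R−Rᵀ)₂₁) / (2 sinθ) = (-0.016324, +0.049616, -0.998635)
rvec = θ·k = (-0.004567, +0.013881, -0.279393)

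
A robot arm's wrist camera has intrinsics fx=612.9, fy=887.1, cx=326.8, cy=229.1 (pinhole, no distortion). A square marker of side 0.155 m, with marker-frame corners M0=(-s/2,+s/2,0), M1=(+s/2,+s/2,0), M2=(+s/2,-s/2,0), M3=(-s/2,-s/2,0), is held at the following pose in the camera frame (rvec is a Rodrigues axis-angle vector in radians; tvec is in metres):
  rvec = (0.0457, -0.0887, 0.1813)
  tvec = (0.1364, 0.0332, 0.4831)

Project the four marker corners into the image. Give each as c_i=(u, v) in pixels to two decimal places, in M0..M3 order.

Intrinsics K: fx=612.9, fy=887.1, cx=326.8, cy=229.1
Marker side s = 0.155 m; corners in marker frame (Z=0):
  M0 = (-0.0775, +0.0775, 0)
  M1 = (+0.0775, +0.0775, 0)
  M2 = (+0.0775, -0.0775, 0)
  M3 = (-0.0775, -0.0775, 0)
rvec = (0.0457, -0.0887, 0.1813), |rvec| = θ = 0.20694 rad = 11.857°
Rodrigues: sinθ=0.20547, 1−cosθ=0.02134; R = I + sinθ·[k]× + (1−cosθ)·[k]×²:
    [+0.97970 -0.18203 -0.08394]
    [+0.17799 +0.98258 -0.05339]
    [+0.09220 +0.03736 +0.99504]
t = (0.1364, 0.0332, 0.4831) m
M0: Pc = R·M0+t = (+0.04637, +0.09556, +0.47885); u = 612.9·(+0.04637)/0.47885 + 326.8 = 386.1454, v = 887.1·(+0.09556)/0.47885 + 229.1 = 406.1235
M1: Pc = R·M1+t = (+0.19822, +0.12314, +0.49314); u = 612.9·(+0.19822)/0.49314 + 326.8 = 573.1575, v = 887.1·(+0.12314)/0.49314 + 229.1 = 450.6216
M2: Pc = R·M2+t = (+0.22643, -0.02916, +0.48735); u = 612.9·(+0.22643)/0.48735 + 326.8 = 611.5679, v = 887.1·(-0.02916)/0.48735 + 229.1 = 176.0286
M3: Pc = R·M3+t = (+0.07458, -0.05674, +0.47306); u = 612.9·(+0.07458)/0.47306 + 326.8 = 423.4267, v = 887.1·(-0.05674)/0.47306 + 229.1 = 122.6907

c0=(386.15, 406.12) c1=(573.16, 450.62) c2=(611.57, 176.03) c3=(423.43, 122.69)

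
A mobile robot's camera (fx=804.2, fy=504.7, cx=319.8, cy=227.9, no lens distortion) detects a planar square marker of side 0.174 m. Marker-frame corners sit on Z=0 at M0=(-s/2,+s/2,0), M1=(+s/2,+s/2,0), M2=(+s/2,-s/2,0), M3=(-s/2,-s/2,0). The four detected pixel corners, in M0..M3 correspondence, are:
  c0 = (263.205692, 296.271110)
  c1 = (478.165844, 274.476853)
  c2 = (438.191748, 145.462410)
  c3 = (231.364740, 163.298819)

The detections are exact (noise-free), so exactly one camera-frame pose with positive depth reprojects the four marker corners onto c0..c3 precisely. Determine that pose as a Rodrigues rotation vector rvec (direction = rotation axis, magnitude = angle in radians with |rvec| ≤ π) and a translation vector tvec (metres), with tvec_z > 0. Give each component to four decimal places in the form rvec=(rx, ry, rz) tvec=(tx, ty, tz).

rvec=(-0.1671, -0.0768, -0.1560) tvec=(0.0274, -0.0123, 0.6514)

Intrinsics K: fx=804.2, fy=504.7, cx=319.8, cy=227.9
Marker side s = 0.174 m; corners in marker frame (Z=0):
  M0 = (-0.0870, +0.0870, 0)
  M1 = (+0.0870, +0.0870, 0)
  M2 = (+0.0870, -0.0870, 0)
  M3 = (-0.0870, -0.0870, 0)
Detected image corners:
  c0 = (263.205692, 296.271110) px
  c1 = (478.165844, 274.476853) px
  c2 = (438.191748, 145.462410) px
  c3 = (231.364740, 163.298819) px
Planar DLT: solve 8×8 A·h = b for H (H[2,2]=1):
  H  [+1259.71691 +120.25993 +353.60262]
  H  [-83.60392 +698.85307 +218.36408]
  H  [+0.13660 -0.24490 +1.00000]
B = K⁻¹H; ‖b₁‖=1.535185, ‖b₂‖=1.535185; λ = 2/(‖b₁‖+‖b₂‖) = 0.651387, sign → tz>0 ⇒ λ=+0.651387
r₁ = λ·B[:,0] = (+0.98496,-0.14808,+0.08898); r₂ = λ·B[:,1] = (+0.16084,+0.97400,-0.15952)
r₃ = r₁×r₂ = (-0.06304,+0.17144,+0.98318); SVD([r₁ r₂ r₃]) → R = UVᵀ:
  R  [+0.98496 +0.16084 -0.06304]
  R  [-0.14808 +0.97400 +0.17144]
  R  [+0.08898 -0.15952 +0.98318]
t = (+0.02738, -0.01231, +0.65139) m
tr R = 2.942143; θ = arccos((tr R − 1)/2) = 0.241118 rad = 13.815°
axis k = ((R−Rᵀ)₃₂, (R−Rᵀ)₁₃, (R−Rᵀ)₂₁) / (2 sinθ) = (-0.692995, -0.318320, -0.646862)
rvec = θ·k = (-0.167094, -0.076753, -0.155970)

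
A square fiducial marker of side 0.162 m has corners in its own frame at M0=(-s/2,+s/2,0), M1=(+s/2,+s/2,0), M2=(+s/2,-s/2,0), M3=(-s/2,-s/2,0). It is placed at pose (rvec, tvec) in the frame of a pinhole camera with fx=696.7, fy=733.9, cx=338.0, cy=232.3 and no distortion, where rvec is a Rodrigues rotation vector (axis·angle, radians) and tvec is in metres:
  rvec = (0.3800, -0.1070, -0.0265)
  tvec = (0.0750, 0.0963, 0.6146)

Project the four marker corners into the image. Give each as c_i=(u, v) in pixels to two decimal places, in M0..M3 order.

Intrinsics K: fx=696.7, fy=733.9, cx=338.0, cy=232.3
Marker side s = 0.162 m; corners in marker frame (Z=0):
  M0 = (-0.0810, +0.0810, 0)
  M1 = (+0.0810, +0.0810, 0)
  M2 = (+0.0810, -0.0810, 0)
  M3 = (-0.0810, -0.0810, 0)
rvec = (0.3800, -0.1070, -0.0265), |rvec| = θ = 0.39567 rad = 22.670°
Rodrigues: sinθ=0.38542, 1−cosθ=0.07726; R = I + sinθ·[k]× + (1−cosθ)·[k]×²:
    [+0.99400 +0.00575 -0.10920]
    [-0.04588 +0.92839 -0.36876]
    [+0.09926 +0.37156 +0.92309]
t = (0.0750, 0.0963, 0.6146) m
M0: Pc = R·M0+t = (-0.00505, +0.17522, +0.63666); u = 696.7·(-0.00505)/0.63666 + 338.0 = 332.4752, v = 733.9·(+0.17522)/0.63666 + 232.3 = 434.2786
M1: Pc = R·M1+t = (+0.15598, +0.16778, +0.65274); u = 696.7·(+0.15598)/0.65274 + 338.0 = 504.4855, v = 733.9·(+0.16778)/0.65274 + 232.3 = 420.9461
M2: Pc = R·M2+t = (+0.15505, +0.01738, +0.59254); u = 696.7·(+0.15505)/0.59254 + 338.0 = 520.3029, v = 733.9·(+0.01738)/0.59254 + 232.3 = 253.8312
M3: Pc = R·M3+t = (-0.00598, +0.02482, +0.57646); u = 696.7·(-0.00598)/0.57646 + 338.0 = 330.7729, v = 733.9·(+0.02482)/0.57646 + 232.3 = 263.8943

c0=(332.48, 434.28) c1=(504.49, 420.95) c2=(520.30, 253.83) c3=(330.77, 263.89)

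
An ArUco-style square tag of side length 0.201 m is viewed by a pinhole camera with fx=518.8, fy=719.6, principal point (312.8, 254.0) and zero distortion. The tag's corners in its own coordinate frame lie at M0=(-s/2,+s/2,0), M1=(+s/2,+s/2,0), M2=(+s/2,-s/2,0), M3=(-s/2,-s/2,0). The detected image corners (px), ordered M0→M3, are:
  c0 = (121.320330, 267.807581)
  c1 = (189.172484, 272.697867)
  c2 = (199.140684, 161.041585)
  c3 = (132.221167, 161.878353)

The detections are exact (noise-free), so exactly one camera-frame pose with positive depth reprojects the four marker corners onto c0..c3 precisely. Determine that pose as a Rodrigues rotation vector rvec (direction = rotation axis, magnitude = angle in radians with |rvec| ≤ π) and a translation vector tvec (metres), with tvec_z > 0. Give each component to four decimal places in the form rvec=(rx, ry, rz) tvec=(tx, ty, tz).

rvec=(-0.1565, 0.3415, 0.0638) tvec=(-0.3843, -0.0701, 1.3016)

Intrinsics K: fx=518.8, fy=719.6, cx=312.8, cy=254.0
Marker side s = 0.201 m; corners in marker frame (Z=0):
  M0 = (-0.1005, +0.1005, 0)
  M1 = (+0.1005, +0.1005, 0)
  M2 = (+0.1005, -0.1005, 0)
  M3 = (-0.1005, -0.1005, 0)
Detected image corners:
  c0 = (121.320330, 267.807581) px
  c1 = (189.172484, 272.697867) px
  c2 = (199.140684, 161.041585) px
  c3 = (132.221167, 161.878353) px
Planar DLT: solve 8×8 A·h = b for H (H[2,2]=1):
  H  [+293.52820 -69.47968 +159.64092]
  H  [-46.16686 +517.33619 +215.23347]
  H  [-0.25987 -0.10910 +1.00000]
B = K⁻¹H; ‖b₁‖=0.768275, ‖b₂‖=0.768275; λ = 2/(‖b₁‖+‖b₂‖) = 1.301617, sign → tz>0 ⇒ λ=+1.301617
r₁ = λ·B[:,0] = (+0.94037,+0.03589,-0.33825); r₂ = λ·B[:,1] = (-0.08870,+0.98588,-0.14200)
r₃ = r₁×r₂ = (+0.32838,+0.16354,+0.93028); SVD([r₁ r₂ r₃]) → R = UVᵀ:
  R  [+0.94037 -0.08870 +0.32838]
  R  [+0.03589 +0.98588 +0.16354]
  R  [-0.33825 -0.14200 +0.93028]
t = (-0.38426, -0.07012, +1.30162) m
tr R = 2.856538; θ = arccos((tr R − 1)/2) = 0.381065 rad = 21.833°
axis k = ((R−Rᵀ)₃₂, (R−Rᵀ)₁₃, (R−Rᵀ)₂₁) / (2 sinθ) = (-0.410772, +0.896221, +0.167495)
rvec = θ·k = (-0.156531, +0.341518, +0.063827)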